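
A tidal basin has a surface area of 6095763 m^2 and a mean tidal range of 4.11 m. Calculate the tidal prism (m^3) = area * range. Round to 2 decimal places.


Tidal prism = Area * Tidal range
P = 6095763 * 4.11
P = 25053585.93 m^3

25053585.93


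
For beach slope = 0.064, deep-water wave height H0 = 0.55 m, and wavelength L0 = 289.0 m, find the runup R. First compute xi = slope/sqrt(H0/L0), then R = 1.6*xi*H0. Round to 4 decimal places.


xi = slope / sqrt(H0/L0)
H0/L0 = 0.55/289.0 = 0.001903
sqrt(0.001903) = 0.043625
xi = 0.064 / 0.043625 = 1.467059
R = 1.6 * xi * H0 = 1.6 * 1.467059 * 0.55
R = 1.2910 m

1.2910


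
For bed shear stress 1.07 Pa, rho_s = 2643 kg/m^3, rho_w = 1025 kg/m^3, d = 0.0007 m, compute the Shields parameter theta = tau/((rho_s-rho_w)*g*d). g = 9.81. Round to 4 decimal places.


theta = tau / ((rho_s - rho_w) * g * d)
rho_s - rho_w = 2643 - 1025 = 1618
Denominator = 1618 * 9.81 * 0.0007 = 11.110806
theta = 1.07 / 11.110806
theta = 0.0963

0.0963


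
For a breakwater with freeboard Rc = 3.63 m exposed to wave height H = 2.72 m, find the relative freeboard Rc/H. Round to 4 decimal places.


Relative freeboard = Rc / H
= 3.63 / 2.72
= 1.3346

1.3346


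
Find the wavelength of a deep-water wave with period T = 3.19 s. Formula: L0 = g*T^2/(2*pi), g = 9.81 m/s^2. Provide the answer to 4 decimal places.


L0 = g * T^2 / (2 * pi)
L0 = 9.81 * 3.19^2 / (2 * pi)
L0 = 9.81 * 10.1761 / 6.28319
L0 = 99.8275 / 6.28319
L0 = 15.8880 m

15.8880


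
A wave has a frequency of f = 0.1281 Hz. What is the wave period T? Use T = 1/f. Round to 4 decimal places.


T = 1 / f
T = 1 / 0.1281
T = 7.8064 s

7.8064


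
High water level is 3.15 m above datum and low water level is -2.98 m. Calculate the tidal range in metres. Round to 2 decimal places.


Tidal range = High water - Low water
Tidal range = 3.15 - (-2.98)
Tidal range = 6.13 m

6.13


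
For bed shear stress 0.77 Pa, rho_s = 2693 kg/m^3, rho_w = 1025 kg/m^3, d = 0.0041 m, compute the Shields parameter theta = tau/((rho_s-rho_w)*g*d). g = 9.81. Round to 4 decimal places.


theta = tau / ((rho_s - rho_w) * g * d)
rho_s - rho_w = 2693 - 1025 = 1668
Denominator = 1668 * 9.81 * 0.0041 = 67.088628
theta = 0.77 / 67.088628
theta = 0.0115

0.0115


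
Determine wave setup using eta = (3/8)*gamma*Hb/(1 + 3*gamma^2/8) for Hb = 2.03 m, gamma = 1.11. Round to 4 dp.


eta = (3/8) * gamma * Hb / (1 + 3*gamma^2/8)
Numerator = (3/8) * 1.11 * 2.03 = 0.844987
Denominator = 1 + 3*1.11^2/8 = 1 + 0.462038 = 1.462038
eta = 0.844987 / 1.462038
eta = 0.5780 m

0.5780


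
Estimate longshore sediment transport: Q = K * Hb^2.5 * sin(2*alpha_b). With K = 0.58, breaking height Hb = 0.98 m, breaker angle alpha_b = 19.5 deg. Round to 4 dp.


Q = K * Hb^2.5 * sin(2 * alpha_b)
Hb^2.5 = 0.98^2.5 = 0.950747
sin(2 * 19.5) = sin(39.0) = 0.629320
Q = 0.58 * 0.950747 * 0.629320
Q = 0.3470 m^3/s

0.3470


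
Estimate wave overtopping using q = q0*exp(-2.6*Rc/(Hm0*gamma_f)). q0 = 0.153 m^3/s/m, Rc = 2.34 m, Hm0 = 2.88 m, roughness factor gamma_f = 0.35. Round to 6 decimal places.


q = q0 * exp(-2.6 * Rc / (Hm0 * gamma_f))
Exponent = -2.6 * 2.34 / (2.88 * 0.35)
= -2.6 * 2.34 / 1.0080
= -6.035714
exp(-6.035714) = 0.002392
q = 0.153 * 0.002392
q = 0.000366 m^3/s/m

0.000366


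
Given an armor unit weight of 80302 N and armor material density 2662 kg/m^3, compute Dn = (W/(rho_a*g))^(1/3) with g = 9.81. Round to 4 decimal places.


V = W / (rho_a * g)
V = 80302 / (2662 * 9.81)
V = 80302 / 26114.22
V = 3.075030 m^3
Dn = V^(1/3) = 3.075030^(1/3)
Dn = 1.4542 m

1.4542


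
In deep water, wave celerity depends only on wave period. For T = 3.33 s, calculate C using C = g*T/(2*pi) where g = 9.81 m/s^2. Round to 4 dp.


We use the deep-water celerity formula:
C = g * T / (2 * pi)
C = 9.81 * 3.33 / (2 * 3.14159...)
C = 32.667300 / 6.283185
C = 5.1992 m/s

5.1992


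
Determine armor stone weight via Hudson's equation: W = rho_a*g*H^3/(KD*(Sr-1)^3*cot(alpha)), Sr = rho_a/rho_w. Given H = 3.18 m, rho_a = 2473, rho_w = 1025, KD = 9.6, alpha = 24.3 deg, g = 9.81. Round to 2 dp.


Sr = rho_a / rho_w = 2473 / 1025 = 2.412683
(Sr - 1) = 1.412683
(Sr - 1)^3 = 2.819253
cot(24.3) = 1 / tan(24.3) = 1 / 0.451517 = 2.214754
Numerator = 2473 * 9.81 * 3.18^3 = 780143.4808
Denominator = 9.6 * 2.819253 * 2.214754 = 59.941957
W = 780143.4808 / 59.941957
W = 13014.98 N

13014.98


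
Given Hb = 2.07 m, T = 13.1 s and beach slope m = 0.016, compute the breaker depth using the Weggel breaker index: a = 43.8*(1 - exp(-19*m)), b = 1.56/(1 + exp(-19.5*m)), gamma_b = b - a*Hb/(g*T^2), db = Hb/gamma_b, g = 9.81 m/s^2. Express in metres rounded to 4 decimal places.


a = 43.8 * (1 - exp(-19 * m))
exp(-19 * 0.016) = exp(-0.3040) = 0.737861
a = 43.8 * (1 - 0.737861) = 11.481694
b = 1.56 / (1 + exp(-19.5 * m))
exp(-19.5 * 0.016) = exp(-0.3120) = 0.731982
b = 1.56 / (1 + 0.731982) = 0.900702
Hb / (g * T^2) = 2.07 / (9.81 * 13.1^2) = 2.07 / 1683.4941 = 0.00122959
gamma_b = b - a * Hb/(g*T^2) = 0.900702 - 11.481694 * 0.00122959 = 0.886585
db = Hb / gamma_b = 2.07 / 0.886585
db = 2.3348 m

2.3348


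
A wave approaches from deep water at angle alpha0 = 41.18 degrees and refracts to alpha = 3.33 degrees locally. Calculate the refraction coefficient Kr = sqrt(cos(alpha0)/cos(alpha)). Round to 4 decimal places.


Kr = sqrt(cos(alpha0) / cos(alpha))
cos(41.18) = 0.752645
cos(3.33) = 0.998312
Kr = sqrt(0.752645 / 0.998312)
Kr = sqrt(0.753918)
Kr = 0.8683

0.8683


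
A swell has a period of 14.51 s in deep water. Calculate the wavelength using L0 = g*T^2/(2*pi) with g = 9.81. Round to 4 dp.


L0 = g * T^2 / (2 * pi)
L0 = 9.81 * 14.51^2 / (2 * pi)
L0 = 9.81 * 210.5401 / 6.28319
L0 = 2065.3984 / 6.28319
L0 = 328.7184 m

328.7184


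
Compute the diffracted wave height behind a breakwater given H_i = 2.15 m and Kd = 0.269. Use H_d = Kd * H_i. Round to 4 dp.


H_d = Kd * H_i
H_d = 0.269 * 2.15
H_d = 0.5784 m

0.5784


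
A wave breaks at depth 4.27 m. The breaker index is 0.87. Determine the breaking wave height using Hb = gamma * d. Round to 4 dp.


Hb = gamma * d
Hb = 0.87 * 4.27
Hb = 3.7149 m

3.7149


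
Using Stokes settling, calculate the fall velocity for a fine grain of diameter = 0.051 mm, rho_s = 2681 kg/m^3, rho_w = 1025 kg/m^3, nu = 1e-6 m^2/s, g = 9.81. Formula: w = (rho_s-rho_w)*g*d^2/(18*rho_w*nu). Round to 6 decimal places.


w = (rho_s - rho_w) * g * d^2 / (18 * rho_w * nu)
d = 0.051 mm = 0.000051 m
rho_s - rho_w = 2681 - 1025 = 1656
Numerator = 1656 * 9.81 * (0.000051)^2 = 0.000042254181
Denominator = 18 * 1025 * 1e-6 = 0.018450
w = 0.002290 m/s

0.002290


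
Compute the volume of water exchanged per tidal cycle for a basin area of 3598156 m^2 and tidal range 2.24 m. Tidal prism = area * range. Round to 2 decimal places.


Tidal prism = Area * Tidal range
P = 3598156 * 2.24
P = 8059869.44 m^3

8059869.44


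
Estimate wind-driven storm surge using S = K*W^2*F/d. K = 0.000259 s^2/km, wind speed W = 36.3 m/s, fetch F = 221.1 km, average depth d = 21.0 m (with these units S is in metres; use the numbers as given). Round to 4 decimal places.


S = K * W^2 * F / d
W^2 = 36.3^2 = 1317.69
S = 0.000259 * 1317.69 * 221.1 / 21.0
Numerator = 0.000259 * 1317.69 * 221.1 = 75.457386
S = 75.457386 / 21.0 = 3.5932 m

3.5932


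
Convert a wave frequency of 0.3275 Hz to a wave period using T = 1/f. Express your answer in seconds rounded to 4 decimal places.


T = 1 / f
T = 1 / 0.3275
T = 3.0534 s

3.0534


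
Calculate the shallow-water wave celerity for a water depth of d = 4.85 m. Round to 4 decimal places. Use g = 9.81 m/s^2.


Using the shallow-water approximation:
C = sqrt(g * d) = sqrt(9.81 * 4.85)
C = sqrt(47.5785)
C = 6.8977 m/s

6.8977


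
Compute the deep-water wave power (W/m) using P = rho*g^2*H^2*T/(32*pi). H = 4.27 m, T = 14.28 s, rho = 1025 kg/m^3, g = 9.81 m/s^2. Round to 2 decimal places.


P = rho * g^2 * H^2 * T / (32 * pi)
P = 1025 * 9.81^2 * 4.27^2 * 14.28 / (32 * pi)
P = 1025 * 96.2361 * 18.2329 * 14.28 / 100.53096
P = 255473.58 W/m

255473.58


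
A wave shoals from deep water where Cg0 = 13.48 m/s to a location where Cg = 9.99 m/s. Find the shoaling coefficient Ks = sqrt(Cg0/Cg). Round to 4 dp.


Ks = sqrt(Cg0 / Cg)
Ks = sqrt(13.48 / 9.99)
Ks = sqrt(1.3493)
Ks = 1.1616

1.1616


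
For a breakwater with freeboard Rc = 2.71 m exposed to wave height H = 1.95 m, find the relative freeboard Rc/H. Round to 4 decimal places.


Relative freeboard = Rc / H
= 2.71 / 1.95
= 1.3897

1.3897


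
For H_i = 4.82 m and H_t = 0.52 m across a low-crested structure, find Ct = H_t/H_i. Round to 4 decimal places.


Ct = H_t / H_i
Ct = 0.52 / 4.82
Ct = 0.1079

0.1079


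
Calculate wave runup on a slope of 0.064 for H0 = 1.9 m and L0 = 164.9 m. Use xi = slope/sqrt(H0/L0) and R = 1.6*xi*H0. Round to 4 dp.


xi = slope / sqrt(H0/L0)
H0/L0 = 1.9/164.9 = 0.011522
sqrt(0.011522) = 0.107341
xi = 0.064 / 0.107341 = 0.596230
R = 1.6 * xi * H0 = 1.6 * 0.596230 * 1.9
R = 1.8125 m

1.8125


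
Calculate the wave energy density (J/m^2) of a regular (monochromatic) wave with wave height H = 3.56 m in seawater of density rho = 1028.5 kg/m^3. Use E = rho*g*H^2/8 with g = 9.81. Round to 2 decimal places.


E = (1/8) * rho * g * H^2
E = (1/8) * 1028.5 * 9.81 * 3.56^2
E = 0.125 * 1028.5 * 9.81 * 12.6736
E = 15983.92 J/m^2

15983.92


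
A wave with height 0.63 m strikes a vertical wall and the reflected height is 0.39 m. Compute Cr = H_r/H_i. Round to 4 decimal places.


Cr = H_r / H_i
Cr = 0.39 / 0.63
Cr = 0.6190

0.6190


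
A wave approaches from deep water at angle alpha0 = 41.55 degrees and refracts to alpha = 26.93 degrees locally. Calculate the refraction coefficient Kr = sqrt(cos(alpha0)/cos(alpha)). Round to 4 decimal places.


Kr = sqrt(cos(alpha0) / cos(alpha))
cos(41.55) = 0.748377
cos(26.93) = 0.891561
Kr = sqrt(0.748377 / 0.891561)
Kr = sqrt(0.839401)
Kr = 0.9162

0.9162


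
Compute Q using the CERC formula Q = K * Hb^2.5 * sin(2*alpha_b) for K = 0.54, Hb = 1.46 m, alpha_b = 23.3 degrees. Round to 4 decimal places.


Q = K * Hb^2.5 * sin(2 * alpha_b)
Hb^2.5 = 1.46^2.5 = 2.575622
sin(2 * 23.3) = sin(46.6) = 0.726575
Q = 0.54 * 2.575622 * 0.726575
Q = 1.0105 m^3/s

1.0105


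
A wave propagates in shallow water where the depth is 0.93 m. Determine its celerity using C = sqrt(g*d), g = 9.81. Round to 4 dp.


Using the shallow-water approximation:
C = sqrt(g * d) = sqrt(9.81 * 0.93)
C = sqrt(9.1233)
C = 3.0205 m/s

3.0205


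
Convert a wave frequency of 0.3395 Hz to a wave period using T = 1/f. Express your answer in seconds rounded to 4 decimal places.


T = 1 / f
T = 1 / 0.3395
T = 2.9455 s

2.9455


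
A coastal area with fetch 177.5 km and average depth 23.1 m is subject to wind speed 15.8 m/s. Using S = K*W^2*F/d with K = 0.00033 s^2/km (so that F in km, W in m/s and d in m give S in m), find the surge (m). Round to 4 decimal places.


S = K * W^2 * F / d
W^2 = 15.8^2 = 249.64
S = 0.00033 * 249.64 * 177.5 / 23.1
Numerator = 0.00033 * 249.64 * 177.5 = 14.622663
S = 14.622663 / 23.1 = 0.6330 m

0.6330


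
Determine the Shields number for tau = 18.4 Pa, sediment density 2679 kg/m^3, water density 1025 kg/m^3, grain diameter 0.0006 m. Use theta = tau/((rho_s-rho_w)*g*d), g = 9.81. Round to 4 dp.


theta = tau / ((rho_s - rho_w) * g * d)
rho_s - rho_w = 2679 - 1025 = 1654
Denominator = 1654 * 9.81 * 0.0006 = 9.735444
theta = 18.4 / 9.735444
theta = 1.8900

1.8900


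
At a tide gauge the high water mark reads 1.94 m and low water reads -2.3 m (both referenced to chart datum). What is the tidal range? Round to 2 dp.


Tidal range = High water - Low water
Tidal range = 1.94 - (-2.3)
Tidal range = 4.24 m

4.24


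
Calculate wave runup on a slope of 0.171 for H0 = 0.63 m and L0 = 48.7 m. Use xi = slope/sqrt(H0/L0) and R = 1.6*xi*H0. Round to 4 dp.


xi = slope / sqrt(H0/L0)
H0/L0 = 0.63/48.7 = 0.012936
sqrt(0.012936) = 0.113738
xi = 0.171 / 0.113738 = 1.503455
R = 1.6 * xi * H0 = 1.6 * 1.503455 * 0.63
R = 1.5155 m

1.5155


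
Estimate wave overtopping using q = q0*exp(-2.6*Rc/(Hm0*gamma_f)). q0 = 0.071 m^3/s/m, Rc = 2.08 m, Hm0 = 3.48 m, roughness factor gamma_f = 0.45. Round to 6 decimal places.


q = q0 * exp(-2.6 * Rc / (Hm0 * gamma_f))
Exponent = -2.6 * 2.08 / (3.48 * 0.45)
= -2.6 * 2.08 / 1.5660
= -3.453384
exp(-3.453384) = 0.031638
q = 0.071 * 0.031638
q = 0.002246 m^3/s/m

0.002246


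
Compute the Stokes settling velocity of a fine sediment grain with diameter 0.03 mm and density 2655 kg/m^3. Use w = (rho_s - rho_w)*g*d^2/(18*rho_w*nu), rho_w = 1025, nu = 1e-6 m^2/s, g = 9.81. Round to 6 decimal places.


w = (rho_s - rho_w) * g * d^2 / (18 * rho_w * nu)
d = 0.03 mm = 0.000030 m
rho_s - rho_w = 2655 - 1025 = 1630
Numerator = 1630 * 9.81 * (0.000030)^2 = 0.000014391270
Denominator = 18 * 1025 * 1e-6 = 0.018450
w = 0.000780 m/s

0.000780


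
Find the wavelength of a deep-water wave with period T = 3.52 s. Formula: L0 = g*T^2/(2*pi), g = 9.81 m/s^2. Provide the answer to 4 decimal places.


L0 = g * T^2 / (2 * pi)
L0 = 9.81 * 3.52^2 / (2 * pi)
L0 = 9.81 * 12.3904 / 6.28319
L0 = 121.5498 / 6.28319
L0 = 19.3453 m

19.3453


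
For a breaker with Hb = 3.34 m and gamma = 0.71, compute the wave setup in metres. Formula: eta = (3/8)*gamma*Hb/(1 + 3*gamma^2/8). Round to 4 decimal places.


eta = (3/8) * gamma * Hb / (1 + 3*gamma^2/8)
Numerator = (3/8) * 0.71 * 3.34 = 0.889275
Denominator = 1 + 3*0.71^2/8 = 1 + 0.189038 = 1.189038
eta = 0.889275 / 1.189038
eta = 0.7479 m

0.7479


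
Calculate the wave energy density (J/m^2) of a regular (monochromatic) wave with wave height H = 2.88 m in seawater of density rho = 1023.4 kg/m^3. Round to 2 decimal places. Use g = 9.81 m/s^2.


E = (1/8) * rho * g * H^2
E = (1/8) * 1023.4 * 9.81 * 2.88^2
E = 0.125 * 1023.4 * 9.81 * 8.2944
E = 10409.01 J/m^2

10409.01


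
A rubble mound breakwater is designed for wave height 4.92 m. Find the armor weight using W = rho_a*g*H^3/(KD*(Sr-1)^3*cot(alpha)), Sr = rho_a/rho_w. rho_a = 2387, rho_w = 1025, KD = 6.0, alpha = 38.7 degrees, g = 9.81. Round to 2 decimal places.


Sr = rho_a / rho_w = 2387 / 1025 = 2.328780
(Sr - 1) = 1.328780
(Sr - 1)^3 = 2.346171
cot(38.7) = 1 / tan(38.7) = 1 / 0.801151 = 1.248204
Numerator = 2387 * 9.81 * 4.92^3 = 2788795.9219
Denominator = 6.0 * 2.346171 * 1.248204 = 17.571003
W = 2788795.9219 / 17.571003
W = 158715.80 N

158715.80


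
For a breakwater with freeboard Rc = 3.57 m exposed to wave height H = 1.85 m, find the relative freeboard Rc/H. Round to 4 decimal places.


Relative freeboard = Rc / H
= 3.57 / 1.85
= 1.9297

1.9297


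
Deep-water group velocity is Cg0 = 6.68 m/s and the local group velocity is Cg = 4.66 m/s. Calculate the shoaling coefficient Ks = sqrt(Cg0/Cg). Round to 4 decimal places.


Ks = sqrt(Cg0 / Cg)
Ks = sqrt(6.68 / 4.66)
Ks = sqrt(1.4335)
Ks = 1.1973

1.1973


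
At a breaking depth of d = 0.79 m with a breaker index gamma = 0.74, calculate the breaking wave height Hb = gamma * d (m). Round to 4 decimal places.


Hb = gamma * d
Hb = 0.74 * 0.79
Hb = 0.5846 m

0.5846


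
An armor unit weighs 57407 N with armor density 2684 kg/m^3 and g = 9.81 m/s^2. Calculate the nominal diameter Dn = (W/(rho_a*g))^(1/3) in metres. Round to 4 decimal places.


V = W / (rho_a * g)
V = 57407 / (2684 * 9.81)
V = 57407 / 26330.04
V = 2.180285 m^3
Dn = V^(1/3) = 2.180285^(1/3)
Dn = 1.2967 m

1.2967


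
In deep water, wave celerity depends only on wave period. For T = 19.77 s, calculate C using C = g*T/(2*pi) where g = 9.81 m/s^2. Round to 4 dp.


We use the deep-water celerity formula:
C = g * T / (2 * pi)
C = 9.81 * 19.77 / (2 * 3.14159...)
C = 193.943700 / 6.283185
C = 30.8671 m/s

30.8671


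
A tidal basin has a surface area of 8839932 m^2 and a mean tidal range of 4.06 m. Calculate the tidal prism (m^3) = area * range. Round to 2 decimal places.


Tidal prism = Area * Tidal range
P = 8839932 * 4.06
P = 35890123.92 m^3

35890123.92


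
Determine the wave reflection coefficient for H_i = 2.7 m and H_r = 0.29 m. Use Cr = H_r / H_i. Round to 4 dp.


Cr = H_r / H_i
Cr = 0.29 / 2.7
Cr = 0.1074

0.1074


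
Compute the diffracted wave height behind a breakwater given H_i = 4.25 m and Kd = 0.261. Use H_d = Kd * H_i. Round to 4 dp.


H_d = Kd * H_i
H_d = 0.261 * 4.25
H_d = 1.1093 m

1.1093


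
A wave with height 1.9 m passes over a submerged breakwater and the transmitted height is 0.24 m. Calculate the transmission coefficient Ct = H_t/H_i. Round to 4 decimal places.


Ct = H_t / H_i
Ct = 0.24 / 1.9
Ct = 0.1263

0.1263


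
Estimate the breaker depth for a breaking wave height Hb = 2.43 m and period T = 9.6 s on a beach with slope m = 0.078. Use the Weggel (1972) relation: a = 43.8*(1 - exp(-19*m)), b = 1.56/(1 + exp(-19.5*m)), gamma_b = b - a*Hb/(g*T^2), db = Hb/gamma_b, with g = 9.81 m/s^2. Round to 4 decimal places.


a = 43.8 * (1 - exp(-19 * m))
exp(-19 * 0.078) = exp(-1.4820) = 0.227183
a = 43.8 * (1 - 0.227183) = 33.849390
b = 1.56 / (1 + exp(-19.5 * m))
exp(-19.5 * 0.078) = exp(-1.5210) = 0.218493
b = 1.56 / (1 + 0.218493) = 1.280270
Hb / (g * T^2) = 2.43 / (9.81 * 9.6^2) = 2.43 / 904.0896 = 0.00268779
gamma_b = b - a * Hb/(g*T^2) = 1.280270 - 33.849390 * 0.00268779 = 1.189290
db = Hb / gamma_b = 2.43 / 1.189290
db = 2.0432 m

2.0432


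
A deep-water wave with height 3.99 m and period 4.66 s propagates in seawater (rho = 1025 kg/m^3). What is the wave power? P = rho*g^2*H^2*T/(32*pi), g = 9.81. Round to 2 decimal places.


P = rho * g^2 * H^2 * T / (32 * pi)
P = 1025 * 9.81^2 * 3.99^2 * 4.66 / (32 * pi)
P = 1025 * 96.2361 * 15.9201 * 4.66 / 100.53096
P = 72793.69 W/m

72793.69


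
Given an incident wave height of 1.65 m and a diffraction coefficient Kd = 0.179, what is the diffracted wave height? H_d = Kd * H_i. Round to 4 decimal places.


H_d = Kd * H_i
H_d = 0.179 * 1.65
H_d = 0.2954 m

0.2954


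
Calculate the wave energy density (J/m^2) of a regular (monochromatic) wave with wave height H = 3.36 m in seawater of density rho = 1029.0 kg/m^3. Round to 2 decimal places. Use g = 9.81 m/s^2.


E = (1/8) * rho * g * H^2
E = (1/8) * 1029.0 * 9.81 * 3.36^2
E = 0.125 * 1029.0 * 9.81 * 11.2896
E = 14245.34 J/m^2

14245.34


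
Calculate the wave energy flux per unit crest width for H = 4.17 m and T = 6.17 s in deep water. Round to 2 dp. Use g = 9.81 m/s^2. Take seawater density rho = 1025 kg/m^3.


P = rho * g^2 * H^2 * T / (32 * pi)
P = 1025 * 9.81^2 * 4.17^2 * 6.17 / (32 * pi)
P = 1025 * 96.2361 * 17.3889 * 6.17 / 100.53096
P = 105273.56 W/m

105273.56


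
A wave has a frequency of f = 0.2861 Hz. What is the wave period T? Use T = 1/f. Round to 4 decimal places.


T = 1 / f
T = 1 / 0.2861
T = 3.4953 s

3.4953


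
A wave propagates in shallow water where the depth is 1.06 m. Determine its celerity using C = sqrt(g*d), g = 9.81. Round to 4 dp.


Using the shallow-water approximation:
C = sqrt(g * d) = sqrt(9.81 * 1.06)
C = sqrt(10.3986)
C = 3.2247 m/s

3.2247


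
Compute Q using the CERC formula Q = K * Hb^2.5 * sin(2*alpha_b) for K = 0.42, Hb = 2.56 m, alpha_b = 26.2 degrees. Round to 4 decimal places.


Q = K * Hb^2.5 * sin(2 * alpha_b)
Hb^2.5 = 2.56^2.5 = 10.485760
sin(2 * 26.2) = sin(52.4) = 0.792290
Q = 0.42 * 10.485760 * 0.792290
Q = 3.4893 m^3/s

3.4893


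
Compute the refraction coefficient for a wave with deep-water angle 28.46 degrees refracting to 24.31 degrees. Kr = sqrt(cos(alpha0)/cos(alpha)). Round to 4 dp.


Kr = sqrt(cos(alpha0) / cos(alpha))
cos(28.46) = 0.879150
cos(24.31) = 0.911331
Kr = sqrt(0.879150 / 0.911331)
Kr = sqrt(0.964687)
Kr = 0.9822

0.9822


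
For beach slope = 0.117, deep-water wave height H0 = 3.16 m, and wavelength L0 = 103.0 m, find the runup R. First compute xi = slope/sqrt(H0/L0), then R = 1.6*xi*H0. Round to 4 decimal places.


xi = slope / sqrt(H0/L0)
H0/L0 = 3.16/103.0 = 0.030680
sqrt(0.030680) = 0.175156
xi = 0.117 / 0.175156 = 0.667976
R = 1.6 * xi * H0 = 1.6 * 0.667976 * 3.16
R = 3.3773 m

3.3773


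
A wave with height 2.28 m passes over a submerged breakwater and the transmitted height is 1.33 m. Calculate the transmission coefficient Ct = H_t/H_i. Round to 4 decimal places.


Ct = H_t / H_i
Ct = 1.33 / 2.28
Ct = 0.5833

0.5833


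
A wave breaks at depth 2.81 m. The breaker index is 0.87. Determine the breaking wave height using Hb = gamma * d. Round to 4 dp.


Hb = gamma * d
Hb = 0.87 * 2.81
Hb = 2.4447 m

2.4447


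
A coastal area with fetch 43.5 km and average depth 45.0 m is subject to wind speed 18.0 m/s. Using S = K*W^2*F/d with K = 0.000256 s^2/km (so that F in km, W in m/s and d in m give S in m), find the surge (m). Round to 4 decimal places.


S = K * W^2 * F / d
W^2 = 18.0^2 = 324.00
S = 0.000256 * 324.00 * 43.5 / 45.0
Numerator = 0.000256 * 324.00 * 43.5 = 3.608064
S = 3.608064 / 45.0 = 0.0802 m

0.0802


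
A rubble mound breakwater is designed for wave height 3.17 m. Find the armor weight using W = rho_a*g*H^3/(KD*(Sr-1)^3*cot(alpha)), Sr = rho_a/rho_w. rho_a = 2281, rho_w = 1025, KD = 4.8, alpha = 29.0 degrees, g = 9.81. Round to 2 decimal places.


Sr = rho_a / rho_w = 2281 / 1025 = 2.225366
(Sr - 1) = 1.225366
(Sr - 1)^3 = 1.839913
cot(29.0) = 1 / tan(29.0) = 1 / 0.554309 = 1.804048
Numerator = 2281 * 9.81 * 3.17^3 = 712807.2024
Denominator = 4.8 * 1.839913 * 1.804048 = 15.932598
W = 712807.2024 / 15.932598
W = 44738.92 N

44738.92


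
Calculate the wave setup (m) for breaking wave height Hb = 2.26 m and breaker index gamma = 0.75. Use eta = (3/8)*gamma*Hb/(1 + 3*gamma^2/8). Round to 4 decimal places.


eta = (3/8) * gamma * Hb / (1 + 3*gamma^2/8)
Numerator = (3/8) * 0.75 * 2.26 = 0.635625
Denominator = 1 + 3*0.75^2/8 = 1 + 0.210938 = 1.210938
eta = 0.635625 / 1.210938
eta = 0.5249 m

0.5249


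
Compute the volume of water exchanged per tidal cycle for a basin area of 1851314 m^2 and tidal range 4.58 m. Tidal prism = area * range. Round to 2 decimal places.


Tidal prism = Area * Tidal range
P = 1851314 * 4.58
P = 8479018.12 m^3

8479018.12


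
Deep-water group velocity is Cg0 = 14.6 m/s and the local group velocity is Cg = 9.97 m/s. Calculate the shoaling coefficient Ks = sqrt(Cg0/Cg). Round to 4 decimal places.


Ks = sqrt(Cg0 / Cg)
Ks = sqrt(14.6 / 9.97)
Ks = sqrt(1.4644)
Ks = 1.2101

1.2101


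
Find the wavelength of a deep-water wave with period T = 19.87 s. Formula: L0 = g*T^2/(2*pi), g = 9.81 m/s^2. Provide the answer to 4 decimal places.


L0 = g * T^2 / (2 * pi)
L0 = 9.81 * 19.87^2 / (2 * pi)
L0 = 9.81 * 394.8169 / 6.28319
L0 = 3873.1538 / 6.28319
L0 = 616.4316 m

616.4316


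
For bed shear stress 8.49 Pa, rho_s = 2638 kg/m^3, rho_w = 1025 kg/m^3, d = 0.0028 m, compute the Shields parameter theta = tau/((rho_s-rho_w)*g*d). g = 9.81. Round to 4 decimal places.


theta = tau / ((rho_s - rho_w) * g * d)
rho_s - rho_w = 2638 - 1025 = 1613
Denominator = 1613 * 9.81 * 0.0028 = 44.305884
theta = 8.49 / 44.305884
theta = 0.1916

0.1916


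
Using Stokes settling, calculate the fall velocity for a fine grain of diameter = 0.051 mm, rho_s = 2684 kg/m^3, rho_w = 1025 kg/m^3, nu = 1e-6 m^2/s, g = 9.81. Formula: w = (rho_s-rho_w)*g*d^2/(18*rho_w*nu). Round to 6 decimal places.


w = (rho_s - rho_w) * g * d^2 / (18 * rho_w * nu)
d = 0.051 mm = 0.000051 m
rho_s - rho_w = 2684 - 1025 = 1659
Numerator = 1659 * 9.81 * (0.000051)^2 = 0.000042330729
Denominator = 18 * 1025 * 1e-6 = 0.018450
w = 0.002294 m/s

0.002294


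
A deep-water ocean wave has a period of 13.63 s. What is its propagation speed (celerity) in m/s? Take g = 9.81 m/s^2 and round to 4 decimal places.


We use the deep-water celerity formula:
C = g * T / (2 * pi)
C = 9.81 * 13.63 / (2 * 3.14159...)
C = 133.710300 / 6.283185
C = 21.2807 m/s

21.2807


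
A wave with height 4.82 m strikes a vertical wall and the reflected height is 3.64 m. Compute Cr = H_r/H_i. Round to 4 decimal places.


Cr = H_r / H_i
Cr = 3.64 / 4.82
Cr = 0.7552

0.7552


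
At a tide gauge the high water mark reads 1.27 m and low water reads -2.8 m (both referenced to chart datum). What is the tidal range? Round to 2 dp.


Tidal range = High water - Low water
Tidal range = 1.27 - (-2.8)
Tidal range = 4.07 m

4.07


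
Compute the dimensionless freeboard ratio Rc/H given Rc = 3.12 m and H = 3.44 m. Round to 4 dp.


Relative freeboard = Rc / H
= 3.12 / 3.44
= 0.9070

0.9070


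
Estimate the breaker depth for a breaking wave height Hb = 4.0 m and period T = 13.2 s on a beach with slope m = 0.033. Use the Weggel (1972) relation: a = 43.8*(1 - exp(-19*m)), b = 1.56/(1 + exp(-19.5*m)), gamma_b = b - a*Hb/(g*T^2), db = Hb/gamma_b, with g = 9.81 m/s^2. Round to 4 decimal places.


a = 43.8 * (1 - exp(-19 * m))
exp(-19 * 0.033) = exp(-0.6270) = 0.534192
a = 43.8 * (1 - 0.534192) = 20.402391
b = 1.56 / (1 + exp(-19.5 * m))
exp(-19.5 * 0.033) = exp(-0.6435) = 0.525450
b = 1.56 / (1 + 0.525450) = 1.022649
Hb / (g * T^2) = 4.0 / (9.81 * 13.2^2) = 4.0 / 1709.2944 = 0.00234015
gamma_b = b - a * Hb/(g*T^2) = 1.022649 - 20.402391 * 0.00234015 = 0.974904
db = Hb / gamma_b = 4.0 / 0.974904
db = 4.1030 m

4.1030


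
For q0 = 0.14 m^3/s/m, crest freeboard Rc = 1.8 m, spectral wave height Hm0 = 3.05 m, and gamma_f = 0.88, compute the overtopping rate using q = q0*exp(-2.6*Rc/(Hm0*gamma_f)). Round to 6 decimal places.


q = q0 * exp(-2.6 * Rc / (Hm0 * gamma_f))
Exponent = -2.6 * 1.8 / (3.05 * 0.88)
= -2.6 * 1.8 / 2.6840
= -1.743666
exp(-1.743666) = 0.174878
q = 0.14 * 0.174878
q = 0.024483 m^3/s/m

0.024483


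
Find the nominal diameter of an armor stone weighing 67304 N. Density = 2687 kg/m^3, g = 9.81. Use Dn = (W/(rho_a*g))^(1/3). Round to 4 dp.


V = W / (rho_a * g)
V = 67304 / (2687 * 9.81)
V = 67304 / 26359.47
V = 2.553314 m^3
Dn = V^(1/3) = 2.553314^(1/3)
Dn = 1.3668 m

1.3668


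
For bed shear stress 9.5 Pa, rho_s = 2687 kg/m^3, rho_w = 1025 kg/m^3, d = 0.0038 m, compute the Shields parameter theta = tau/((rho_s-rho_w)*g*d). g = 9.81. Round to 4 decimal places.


theta = tau / ((rho_s - rho_w) * g * d)
rho_s - rho_w = 2687 - 1025 = 1662
Denominator = 1662 * 9.81 * 0.0038 = 61.956036
theta = 9.5 / 61.956036
theta = 0.1533

0.1533


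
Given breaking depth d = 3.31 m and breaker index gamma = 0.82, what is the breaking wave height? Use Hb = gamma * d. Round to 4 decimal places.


Hb = gamma * d
Hb = 0.82 * 3.31
Hb = 2.7142 m

2.7142


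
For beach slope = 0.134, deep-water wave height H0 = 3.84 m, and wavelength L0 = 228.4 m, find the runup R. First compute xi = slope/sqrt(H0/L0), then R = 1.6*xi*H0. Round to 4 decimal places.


xi = slope / sqrt(H0/L0)
H0/L0 = 3.84/228.4 = 0.016813
sqrt(0.016813) = 0.129663
xi = 0.134 / 0.129663 = 1.033445
R = 1.6 * xi * H0 = 1.6 * 1.033445 * 3.84
R = 6.3495 m

6.3495


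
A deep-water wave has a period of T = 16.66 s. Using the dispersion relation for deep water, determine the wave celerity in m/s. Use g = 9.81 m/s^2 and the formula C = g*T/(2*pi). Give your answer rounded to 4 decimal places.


We use the deep-water celerity formula:
C = g * T / (2 * pi)
C = 9.81 * 16.66 / (2 * 3.14159...)
C = 163.434600 / 6.283185
C = 26.0114 m/s

26.0114


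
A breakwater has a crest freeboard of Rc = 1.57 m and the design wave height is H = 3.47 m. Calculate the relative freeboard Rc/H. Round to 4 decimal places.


Relative freeboard = Rc / H
= 1.57 / 3.47
= 0.4524

0.4524


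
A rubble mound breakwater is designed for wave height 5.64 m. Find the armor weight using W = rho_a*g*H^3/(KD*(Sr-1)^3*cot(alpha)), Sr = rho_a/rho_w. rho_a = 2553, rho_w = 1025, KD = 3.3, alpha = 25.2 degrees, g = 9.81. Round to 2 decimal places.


Sr = rho_a / rho_w = 2553 / 1025 = 2.490732
(Sr - 1) = 1.490732
(Sr - 1)^3 = 3.312825
cot(25.2) = 1 / tan(25.2) = 1 / 0.470564 = 2.125108
Numerator = 2553 * 9.81 * 5.64^3 = 4493214.3180
Denominator = 3.3 * 3.312825 * 2.125108 = 23.232366
W = 4493214.3180 / 23.232366
W = 193403.21 N

193403.21


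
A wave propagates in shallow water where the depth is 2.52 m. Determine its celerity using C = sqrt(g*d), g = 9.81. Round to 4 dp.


Using the shallow-water approximation:
C = sqrt(g * d) = sqrt(9.81 * 2.52)
C = sqrt(24.7212)
C = 4.9720 m/s

4.9720


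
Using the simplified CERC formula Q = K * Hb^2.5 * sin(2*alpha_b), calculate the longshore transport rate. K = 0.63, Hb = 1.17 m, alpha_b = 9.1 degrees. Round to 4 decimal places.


Q = K * Hb^2.5 * sin(2 * alpha_b)
Hb^2.5 = 1.17^2.5 = 1.480692
sin(2 * 9.1) = sin(18.2) = 0.312335
Q = 0.63 * 1.480692 * 0.312335
Q = 0.2914 m^3/s

0.2914


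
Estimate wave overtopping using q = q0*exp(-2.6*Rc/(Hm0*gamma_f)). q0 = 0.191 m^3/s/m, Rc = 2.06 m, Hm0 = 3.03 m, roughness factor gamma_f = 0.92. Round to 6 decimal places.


q = q0 * exp(-2.6 * Rc / (Hm0 * gamma_f))
Exponent = -2.6 * 2.06 / (3.03 * 0.92)
= -2.6 * 2.06 / 2.7876
= -1.921366
exp(-1.921366) = 0.146407
q = 0.191 * 0.146407
q = 0.027964 m^3/s/m

0.027964


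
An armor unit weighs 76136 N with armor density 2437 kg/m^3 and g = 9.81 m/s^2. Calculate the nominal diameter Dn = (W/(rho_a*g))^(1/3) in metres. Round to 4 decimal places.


V = W / (rho_a * g)
V = 76136 / (2437 * 9.81)
V = 76136 / 23906.97
V = 3.184678 m^3
Dn = V^(1/3) = 3.184678^(1/3)
Dn = 1.4713 m

1.4713


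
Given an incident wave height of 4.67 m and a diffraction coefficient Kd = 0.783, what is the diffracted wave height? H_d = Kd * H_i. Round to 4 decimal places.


H_d = Kd * H_i
H_d = 0.783 * 4.67
H_d = 3.6566 m

3.6566


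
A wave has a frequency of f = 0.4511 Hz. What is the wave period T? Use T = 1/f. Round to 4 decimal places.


T = 1 / f
T = 1 / 0.4511
T = 2.2168 s

2.2168


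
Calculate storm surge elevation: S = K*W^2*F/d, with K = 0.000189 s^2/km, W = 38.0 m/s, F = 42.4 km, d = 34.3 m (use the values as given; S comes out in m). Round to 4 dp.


S = K * W^2 * F / d
W^2 = 38.0^2 = 1444.00
S = 0.000189 * 1444.00 * 42.4 / 34.3
Numerator = 0.000189 * 1444.00 * 42.4 = 11.571638
S = 11.571638 / 34.3 = 0.3374 m

0.3374


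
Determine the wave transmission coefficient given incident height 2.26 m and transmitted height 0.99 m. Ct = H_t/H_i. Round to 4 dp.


Ct = H_t / H_i
Ct = 0.99 / 2.26
Ct = 0.4381

0.4381


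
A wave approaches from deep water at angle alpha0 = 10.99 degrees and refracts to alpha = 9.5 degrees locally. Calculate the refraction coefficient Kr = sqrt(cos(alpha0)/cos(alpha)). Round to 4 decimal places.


Kr = sqrt(cos(alpha0) / cos(alpha))
cos(10.99) = 0.981660
cos(9.5) = 0.986286
Kr = sqrt(0.981660 / 0.986286)
Kr = sqrt(0.995311)
Kr = 0.9977

0.9977


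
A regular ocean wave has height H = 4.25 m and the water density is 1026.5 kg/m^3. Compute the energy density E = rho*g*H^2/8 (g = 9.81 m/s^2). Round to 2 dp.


E = (1/8) * rho * g * H^2
E = (1/8) * 1026.5 * 9.81 * 4.25^2
E = 0.125 * 1026.5 * 9.81 * 18.0625
E = 22736.09 J/m^2

22736.09


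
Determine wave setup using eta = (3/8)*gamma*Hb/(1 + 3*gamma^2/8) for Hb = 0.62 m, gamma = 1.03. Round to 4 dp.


eta = (3/8) * gamma * Hb / (1 + 3*gamma^2/8)
Numerator = (3/8) * 1.03 * 0.62 = 0.239475
Denominator = 1 + 3*1.03^2/8 = 1 + 0.397838 = 1.397838
eta = 0.239475 / 1.397838
eta = 0.1713 m

0.1713


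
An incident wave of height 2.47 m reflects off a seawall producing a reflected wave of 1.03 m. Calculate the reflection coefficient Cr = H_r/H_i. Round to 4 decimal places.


Cr = H_r / H_i
Cr = 1.03 / 2.47
Cr = 0.4170

0.4170


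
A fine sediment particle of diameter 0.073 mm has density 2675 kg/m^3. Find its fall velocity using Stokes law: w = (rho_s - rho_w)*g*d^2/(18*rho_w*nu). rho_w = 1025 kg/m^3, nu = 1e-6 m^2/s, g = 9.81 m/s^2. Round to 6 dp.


w = (rho_s - rho_w) * g * d^2 / (18 * rho_w * nu)
d = 0.073 mm = 0.000073 m
rho_s - rho_w = 2675 - 1025 = 1650
Numerator = 1650 * 9.81 * (0.000073)^2 = 0.000086257858
Denominator = 18 * 1025 * 1e-6 = 0.018450
w = 0.004675 m/s

0.004675


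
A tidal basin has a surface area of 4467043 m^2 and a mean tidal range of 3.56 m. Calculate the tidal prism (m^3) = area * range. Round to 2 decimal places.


Tidal prism = Area * Tidal range
P = 4467043 * 3.56
P = 15902673.08 m^3

15902673.08


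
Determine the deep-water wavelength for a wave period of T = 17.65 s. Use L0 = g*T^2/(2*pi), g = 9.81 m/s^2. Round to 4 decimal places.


L0 = g * T^2 / (2 * pi)
L0 = 9.81 * 17.65^2 / (2 * pi)
L0 = 9.81 * 311.5225 / 6.28319
L0 = 3056.0357 / 6.28319
L0 = 486.3832 m

486.3832


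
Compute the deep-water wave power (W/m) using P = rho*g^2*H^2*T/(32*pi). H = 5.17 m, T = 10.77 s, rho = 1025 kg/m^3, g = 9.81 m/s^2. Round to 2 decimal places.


P = rho * g^2 * H^2 * T / (32 * pi)
P = 1025 * 9.81^2 * 5.17^2 * 10.77 / (32 * pi)
P = 1025 * 96.2361 * 26.7289 * 10.77 / 100.53096
P = 282461.21 W/m

282461.21


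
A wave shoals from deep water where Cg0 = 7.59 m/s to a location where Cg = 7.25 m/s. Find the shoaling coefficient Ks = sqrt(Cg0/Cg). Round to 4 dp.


Ks = sqrt(Cg0 / Cg)
Ks = sqrt(7.59 / 7.25)
Ks = sqrt(1.0469)
Ks = 1.0232

1.0232


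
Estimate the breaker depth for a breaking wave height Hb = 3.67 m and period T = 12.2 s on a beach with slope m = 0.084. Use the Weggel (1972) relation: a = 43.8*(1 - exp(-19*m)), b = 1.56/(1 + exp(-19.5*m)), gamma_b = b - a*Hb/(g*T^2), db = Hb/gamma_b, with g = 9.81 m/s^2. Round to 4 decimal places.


a = 43.8 * (1 - exp(-19 * m))
exp(-19 * 0.084) = exp(-1.5960) = 0.202706
a = 43.8 * (1 - 0.202706) = 34.921489
b = 1.56 / (1 + exp(-19.5 * m))
exp(-19.5 * 0.084) = exp(-1.6380) = 0.194368
b = 1.56 / (1 + 0.194368) = 1.306130
Hb / (g * T^2) = 3.67 / (9.81 * 12.2^2) = 3.67 / 1460.1204 = 0.00251349
gamma_b = b - a * Hb/(g*T^2) = 1.306130 - 34.921489 * 0.00251349 = 1.218355
db = Hb / gamma_b = 3.67 / 1.218355
db = 3.0123 m

3.0123


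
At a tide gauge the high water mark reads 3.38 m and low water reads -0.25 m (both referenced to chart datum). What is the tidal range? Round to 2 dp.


Tidal range = High water - Low water
Tidal range = 3.38 - (-0.25)
Tidal range = 3.63 m

3.63


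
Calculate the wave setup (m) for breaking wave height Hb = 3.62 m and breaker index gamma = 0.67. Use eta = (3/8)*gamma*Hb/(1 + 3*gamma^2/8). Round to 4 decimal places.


eta = (3/8) * gamma * Hb / (1 + 3*gamma^2/8)
Numerator = (3/8) * 0.67 * 3.62 = 0.909525
Denominator = 1 + 3*0.67^2/8 = 1 + 0.168338 = 1.168338
eta = 0.909525 / 1.168338
eta = 0.7785 m

0.7785


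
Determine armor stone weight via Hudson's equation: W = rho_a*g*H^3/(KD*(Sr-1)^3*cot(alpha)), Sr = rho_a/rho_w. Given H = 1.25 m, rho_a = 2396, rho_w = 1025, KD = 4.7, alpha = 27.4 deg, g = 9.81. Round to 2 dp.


Sr = rho_a / rho_w = 2396 / 1025 = 2.337561
(Sr - 1) = 1.337561
(Sr - 1)^3 = 2.392989
cot(27.4) = 1 / tan(27.4) = 1 / 0.518351 = 1.929196
Numerator = 2396 * 9.81 * 1.25^3 = 45907.7344
Denominator = 4.7 * 2.392989 * 1.929196 = 21.697759
W = 45907.7344 / 21.697759
W = 2115.78 N

2115.78


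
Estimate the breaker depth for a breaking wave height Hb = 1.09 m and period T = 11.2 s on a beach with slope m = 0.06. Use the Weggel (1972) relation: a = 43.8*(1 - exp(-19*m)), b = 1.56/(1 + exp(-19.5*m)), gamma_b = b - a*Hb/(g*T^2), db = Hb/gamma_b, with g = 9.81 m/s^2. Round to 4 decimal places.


a = 43.8 * (1 - exp(-19 * m))
exp(-19 * 0.06) = exp(-1.1400) = 0.319819
a = 43.8 * (1 - 0.319819) = 29.791927
b = 1.56 / (1 + exp(-19.5 * m))
exp(-19.5 * 0.06) = exp(-1.1700) = 0.310367
b = 1.56 / (1 + 0.310367) = 1.190506
Hb / (g * T^2) = 1.09 / (9.81 * 11.2^2) = 1.09 / 1230.5664 = 0.00088577
gamma_b = b - a * Hb/(g*T^2) = 1.190506 - 29.791927 * 0.00088577 = 1.164117
db = Hb / gamma_b = 1.09 / 1.164117
db = 0.9363 m

0.9363


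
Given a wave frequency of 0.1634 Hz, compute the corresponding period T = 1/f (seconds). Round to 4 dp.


T = 1 / f
T = 1 / 0.1634
T = 6.1200 s

6.1200


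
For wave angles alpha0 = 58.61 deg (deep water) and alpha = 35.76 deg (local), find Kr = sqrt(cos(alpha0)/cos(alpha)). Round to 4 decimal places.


Kr = sqrt(cos(alpha0) / cos(alpha))
cos(58.61) = 0.520861
cos(35.76) = 0.811472
Kr = sqrt(0.520861 / 0.811472)
Kr = sqrt(0.641871)
Kr = 0.8012

0.8012


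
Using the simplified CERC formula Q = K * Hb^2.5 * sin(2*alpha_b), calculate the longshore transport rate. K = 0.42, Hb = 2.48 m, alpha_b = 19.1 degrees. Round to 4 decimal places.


Q = K * Hb^2.5 * sin(2 * alpha_b)
Hb^2.5 = 2.48^2.5 = 9.685660
sin(2 * 19.1) = sin(38.2) = 0.618408
Q = 0.42 * 9.685660 * 0.618408
Q = 2.5157 m^3/s

2.5157


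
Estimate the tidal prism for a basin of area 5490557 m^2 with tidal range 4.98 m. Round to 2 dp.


Tidal prism = Area * Tidal range
P = 5490557 * 4.98
P = 27342973.86 m^3

27342973.86


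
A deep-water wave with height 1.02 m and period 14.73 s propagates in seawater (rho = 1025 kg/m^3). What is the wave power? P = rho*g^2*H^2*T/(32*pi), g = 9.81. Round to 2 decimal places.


P = rho * g^2 * H^2 * T / (32 * pi)
P = 1025 * 9.81^2 * 1.02^2 * 14.73 / (32 * pi)
P = 1025 * 96.2361 * 1.0404 * 14.73 / 100.53096
P = 15037.14 W/m

15037.14


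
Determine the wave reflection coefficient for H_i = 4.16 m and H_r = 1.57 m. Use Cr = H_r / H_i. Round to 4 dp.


Cr = H_r / H_i
Cr = 1.57 / 4.16
Cr = 0.3774

0.3774


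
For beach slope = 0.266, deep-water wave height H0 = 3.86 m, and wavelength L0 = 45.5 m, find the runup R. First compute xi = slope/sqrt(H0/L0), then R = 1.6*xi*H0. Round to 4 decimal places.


xi = slope / sqrt(H0/L0)
H0/L0 = 3.86/45.5 = 0.084835
sqrt(0.084835) = 0.291265
xi = 0.266 / 0.291265 = 0.913258
R = 1.6 * xi * H0 = 1.6 * 0.913258 * 3.86
R = 5.6403 m

5.6403


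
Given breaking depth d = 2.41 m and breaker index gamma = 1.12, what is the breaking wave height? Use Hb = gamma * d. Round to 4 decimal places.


Hb = gamma * d
Hb = 1.12 * 2.41
Hb = 2.6992 m

2.6992


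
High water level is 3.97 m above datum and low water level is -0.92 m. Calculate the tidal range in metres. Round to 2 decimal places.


Tidal range = High water - Low water
Tidal range = 3.97 - (-0.92)
Tidal range = 4.89 m

4.89


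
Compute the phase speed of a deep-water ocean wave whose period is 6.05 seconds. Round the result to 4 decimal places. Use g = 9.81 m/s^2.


We use the deep-water celerity formula:
C = g * T / (2 * pi)
C = 9.81 * 6.05 / (2 * 3.14159...)
C = 59.350500 / 6.283185
C = 9.4459 m/s

9.4459


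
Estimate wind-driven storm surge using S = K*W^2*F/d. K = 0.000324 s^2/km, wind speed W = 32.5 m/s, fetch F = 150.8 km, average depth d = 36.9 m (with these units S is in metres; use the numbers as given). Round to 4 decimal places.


S = K * W^2 * F / d
W^2 = 32.5^2 = 1056.25
S = 0.000324 * 1056.25 * 150.8 / 36.9
Numerator = 0.000324 * 1056.25 * 150.8 = 51.607530
S = 51.607530 / 36.9 = 1.3986 m

1.3986


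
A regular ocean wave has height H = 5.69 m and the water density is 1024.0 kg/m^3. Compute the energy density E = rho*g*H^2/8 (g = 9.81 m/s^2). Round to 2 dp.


E = (1/8) * rho * g * H^2
E = (1/8) * 1024.0 * 9.81 * 5.69^2
E = 0.125 * 1024.0 * 9.81 * 32.3761
E = 40654.02 J/m^2

40654.02


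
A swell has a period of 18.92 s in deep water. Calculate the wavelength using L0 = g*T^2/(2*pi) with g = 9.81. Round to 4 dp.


L0 = g * T^2 / (2 * pi)
L0 = 9.81 * 18.92^2 / (2 * pi)
L0 = 9.81 * 357.9664 / 6.28319
L0 = 3511.6504 / 6.28319
L0 = 558.8965 m

558.8965


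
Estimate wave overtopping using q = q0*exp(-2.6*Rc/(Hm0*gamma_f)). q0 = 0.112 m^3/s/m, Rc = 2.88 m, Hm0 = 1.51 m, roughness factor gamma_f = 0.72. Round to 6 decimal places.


q = q0 * exp(-2.6 * Rc / (Hm0 * gamma_f))
Exponent = -2.6 * 2.88 / (1.51 * 0.72)
= -2.6 * 2.88 / 1.0872
= -6.887417
exp(-6.887417) = 0.001021
q = 0.112 * 0.001021
q = 0.000114 m^3/s/m

0.000114


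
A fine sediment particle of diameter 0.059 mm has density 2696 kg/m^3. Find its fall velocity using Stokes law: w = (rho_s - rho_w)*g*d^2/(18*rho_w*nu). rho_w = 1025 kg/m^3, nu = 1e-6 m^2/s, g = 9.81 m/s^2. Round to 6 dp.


w = (rho_s - rho_w) * g * d^2 / (18 * rho_w * nu)
d = 0.059 mm = 0.000059 m
rho_s - rho_w = 2696 - 1025 = 1671
Numerator = 1671 * 9.81 * (0.000059)^2 = 0.000057062327
Denominator = 18 * 1025 * 1e-6 = 0.018450
w = 0.003093 m/s

0.003093
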